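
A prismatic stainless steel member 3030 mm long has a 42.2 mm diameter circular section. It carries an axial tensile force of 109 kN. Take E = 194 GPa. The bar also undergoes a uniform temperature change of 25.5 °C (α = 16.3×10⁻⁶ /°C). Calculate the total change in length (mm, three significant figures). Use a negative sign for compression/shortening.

2.48 mm

A = 1399 mm².
δ_mech = NL/(AE) = 109000·3030/(1399·194000) = 1.217 mm.
δ_thermal = αLΔT = 16.3e-6·3030·25.5 = 1.259 mm.
δ = δ_mech + δ_thermal = 2.477 mm.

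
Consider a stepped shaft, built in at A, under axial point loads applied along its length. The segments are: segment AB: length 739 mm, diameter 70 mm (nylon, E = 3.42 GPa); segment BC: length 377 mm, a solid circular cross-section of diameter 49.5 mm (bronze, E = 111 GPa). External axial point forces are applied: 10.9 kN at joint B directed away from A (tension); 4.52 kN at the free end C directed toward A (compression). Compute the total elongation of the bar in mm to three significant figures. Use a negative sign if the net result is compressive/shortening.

0.350 mm

Internal axial forces (sectioning from the free end, tension +): N_BC = -4.52 kN, N_AB = 6.38 kN.
A_AB = 3848 mm².
A_BC = 1924 mm².
δ_AB = 6380·739/(3848·3420) = 0.3582 mm
δ_BC = -4520·377/(1924·111000) = -0.007977 mm
δ = Σδ_i = 0.3502 mm.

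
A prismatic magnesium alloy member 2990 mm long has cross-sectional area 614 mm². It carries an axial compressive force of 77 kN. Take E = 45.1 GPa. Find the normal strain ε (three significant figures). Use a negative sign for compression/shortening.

σ = N/A = -125.4 MPa; ε = σ/E = -125.4/45100 = -2.781e-03.

-0.00278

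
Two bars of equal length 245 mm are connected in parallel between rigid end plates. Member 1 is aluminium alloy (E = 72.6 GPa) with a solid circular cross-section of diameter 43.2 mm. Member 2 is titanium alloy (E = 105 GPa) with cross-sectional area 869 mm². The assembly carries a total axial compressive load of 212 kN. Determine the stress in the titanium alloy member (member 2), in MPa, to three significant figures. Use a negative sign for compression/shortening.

-113 MPa

A_1 = 1466 mm².
Equal strain + equilibrium ⇒ each member carries load in proportion to AE: A₁E₁ = 106400000 N, A₂E₂ = 91240000 N, ΣAE = 197700000 N.
σ₂ = P·E₂/ΣAE = -212000·105000/197700000 = -112.6 MPa.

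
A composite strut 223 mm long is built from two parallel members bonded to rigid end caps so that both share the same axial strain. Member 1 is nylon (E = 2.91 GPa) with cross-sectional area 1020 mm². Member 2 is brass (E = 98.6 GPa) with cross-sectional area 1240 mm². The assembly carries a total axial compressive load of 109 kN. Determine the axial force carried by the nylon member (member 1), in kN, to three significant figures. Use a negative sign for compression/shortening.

-2.58 kN

Equal strain + equilibrium ⇒ each member carries load in proportion to AE: A₁E₁ = 2968000 N, A₂E₂ = 122300000 N, ΣAE = 125200000 N.
F₁ = P·A₁E₁/ΣAE = -109000·2968000/125200000 = -2583 N.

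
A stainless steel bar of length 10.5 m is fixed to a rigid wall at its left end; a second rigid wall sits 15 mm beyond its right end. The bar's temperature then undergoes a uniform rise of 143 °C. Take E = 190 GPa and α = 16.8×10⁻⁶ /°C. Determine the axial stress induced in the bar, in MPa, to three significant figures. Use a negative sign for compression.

Free thermal expansion αLΔT = 16.8e-6 · 10500 · 143 = 25.23 mm.
The walls engage after the gap closes; constrained expansion = 25.23 − 15 = 10.23 mm.
The walls impose strain ε = −(10.23)/10500 = -9.7383e-04; σ = Eε = 190000 · -9.7383e-04 = -185 MPa.

-185 MPa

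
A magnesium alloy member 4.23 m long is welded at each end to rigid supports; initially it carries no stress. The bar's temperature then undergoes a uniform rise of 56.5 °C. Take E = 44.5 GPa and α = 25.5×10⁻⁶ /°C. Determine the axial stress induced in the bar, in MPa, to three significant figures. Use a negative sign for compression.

Free thermal expansion αLΔT = 25.5e-6 · 4230 · 56.5 = 6.094 mm.
The walls impose strain ε = −(6.094)/4230 = -1.4407e-03; σ = Eε = 44500 · -1.4407e-03 = -64.11 MPa.

-64.1 MPa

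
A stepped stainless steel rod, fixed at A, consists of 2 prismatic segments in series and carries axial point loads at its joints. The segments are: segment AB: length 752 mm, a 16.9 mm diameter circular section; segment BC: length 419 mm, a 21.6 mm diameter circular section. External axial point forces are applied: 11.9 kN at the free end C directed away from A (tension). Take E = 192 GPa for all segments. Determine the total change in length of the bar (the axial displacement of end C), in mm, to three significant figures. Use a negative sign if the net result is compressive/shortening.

Internal axial forces (sectioning from the free end, tension +): N_BC = 11.9 kN, N_AB = 11.9 kN.
A_AB = 224.3 mm².
A_BC = 366.4 mm².
δ_AB = 11900·752/(224.3·192000) = 0.2078 mm
δ_BC = 11900·419/(366.4·192000) = 0.07087 mm
δ = Σδ_i = 0.2786 mm.

0.279 mm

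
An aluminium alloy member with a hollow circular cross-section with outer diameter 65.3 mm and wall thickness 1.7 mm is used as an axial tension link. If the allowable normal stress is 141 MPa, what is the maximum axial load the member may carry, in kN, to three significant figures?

A = 339.7 mm².
P_max = σ_allow · A = 141 · 339.7 = 47890 N = 47.89 kN.

47.9 kN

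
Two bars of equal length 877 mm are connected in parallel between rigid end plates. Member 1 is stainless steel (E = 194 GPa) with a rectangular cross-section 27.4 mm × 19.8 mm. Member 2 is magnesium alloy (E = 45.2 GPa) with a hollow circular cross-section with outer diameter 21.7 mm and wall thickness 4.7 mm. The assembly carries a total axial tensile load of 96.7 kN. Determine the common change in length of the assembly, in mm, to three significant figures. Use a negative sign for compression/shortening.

A_1 = 542.5 mm².
A_2 = 251 mm².
Equal strain + equilibrium ⇒ each member carries load in proportion to AE: A₁E₁ = 105200000 N, A₂E₂ = 11350000 N, ΣAE = 116600000 N.
δ = PL/ΣAE = 96700·877/116600000 = 0.7274 mm.

0.727 mm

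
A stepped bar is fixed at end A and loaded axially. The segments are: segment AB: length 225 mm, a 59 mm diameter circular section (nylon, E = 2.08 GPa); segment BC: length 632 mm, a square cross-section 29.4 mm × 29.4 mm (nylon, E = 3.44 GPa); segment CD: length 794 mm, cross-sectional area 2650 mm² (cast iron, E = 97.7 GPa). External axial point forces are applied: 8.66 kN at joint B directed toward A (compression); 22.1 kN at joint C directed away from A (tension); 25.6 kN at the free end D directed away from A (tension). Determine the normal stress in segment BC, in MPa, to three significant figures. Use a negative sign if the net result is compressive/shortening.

Internal axial forces (sectioning from the free end, tension +): N_CD = 25.6 kN, N_BC = 47.7 kN, N_AB = 39.04 kN.
A_BC = 864.4 mm².
σ_BC = N_BC/A_BC = 47700/864.4 = 55.19 MPa.

55.2 MPa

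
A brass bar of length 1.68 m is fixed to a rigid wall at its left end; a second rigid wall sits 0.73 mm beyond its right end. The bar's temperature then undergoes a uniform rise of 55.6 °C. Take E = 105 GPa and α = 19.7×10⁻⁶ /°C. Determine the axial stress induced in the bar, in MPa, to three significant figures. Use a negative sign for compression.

Free thermal expansion αLΔT = 19.7e-6 · 1680 · 55.6 = 1.84 mm.
The walls engage after the gap closes; constrained expansion = 1.84 − 0.73 = 1.11 mm.
The walls impose strain ε = −(1.11)/1680 = -6.6080e-04; σ = Eε = 105000 · -6.6080e-04 = -69.38 MPa.

-69.4 MPa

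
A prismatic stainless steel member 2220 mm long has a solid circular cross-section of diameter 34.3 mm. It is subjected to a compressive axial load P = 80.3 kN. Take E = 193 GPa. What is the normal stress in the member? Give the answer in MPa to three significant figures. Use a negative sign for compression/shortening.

-86.9 MPa

A = 924 mm².
σ = N/A = -80300/924 = -86.9 MPa.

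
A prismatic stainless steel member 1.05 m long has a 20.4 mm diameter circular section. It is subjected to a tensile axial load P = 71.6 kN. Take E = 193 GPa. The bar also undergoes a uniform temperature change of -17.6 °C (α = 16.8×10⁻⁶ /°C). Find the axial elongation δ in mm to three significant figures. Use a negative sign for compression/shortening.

0.881 mm

A = 326.9 mm².
δ_mech = NL/(AE) = 71600·1050/(326.9·193000) = 1.192 mm.
δ_thermal = αLΔT = 16.8e-6·1050·-17.6 = -0.3105 mm.
δ = δ_mech + δ_thermal = 0.8813 mm.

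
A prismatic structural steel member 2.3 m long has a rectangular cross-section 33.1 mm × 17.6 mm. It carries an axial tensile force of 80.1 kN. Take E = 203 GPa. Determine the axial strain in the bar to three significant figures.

A = 582.6 mm².
σ = N/A = 137.5 MPa; ε = σ/E = 137.5/203000 = 6.773e-04.

6.77e-04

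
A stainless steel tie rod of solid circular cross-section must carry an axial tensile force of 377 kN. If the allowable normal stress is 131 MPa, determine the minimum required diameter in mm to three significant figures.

Required area A ≥ P/σ_allow = 377000/131 = 2878 mm².
For a solid circular section, d ≥ √(4A/π) = 60.53 mm.

60.5 mm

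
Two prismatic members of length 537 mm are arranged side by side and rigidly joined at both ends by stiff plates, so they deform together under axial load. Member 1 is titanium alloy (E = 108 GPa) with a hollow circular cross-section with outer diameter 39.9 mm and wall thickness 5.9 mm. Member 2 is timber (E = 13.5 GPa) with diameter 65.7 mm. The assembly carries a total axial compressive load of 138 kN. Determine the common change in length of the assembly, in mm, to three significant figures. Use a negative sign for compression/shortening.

-0.651 mm

A_1 = 630.2 mm².
A_2 = 3390 mm².
Equal strain + equilibrium ⇒ each member carries load in proportion to AE: A₁E₁ = 68060000 N, A₂E₂ = 45770000 N, ΣAE = 113800000 N.
δ = PL/ΣAE = -138000·537/113800000 = -0.651 mm.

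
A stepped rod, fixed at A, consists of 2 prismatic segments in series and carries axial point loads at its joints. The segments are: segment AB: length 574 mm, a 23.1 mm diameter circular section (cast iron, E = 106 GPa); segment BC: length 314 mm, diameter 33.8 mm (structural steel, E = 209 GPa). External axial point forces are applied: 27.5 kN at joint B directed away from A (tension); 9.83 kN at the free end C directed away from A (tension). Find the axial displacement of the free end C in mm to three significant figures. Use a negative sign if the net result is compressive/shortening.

Internal axial forces (sectioning from the free end, tension +): N_BC = 9.83 kN, N_AB = 37.33 kN.
A_AB = 419.1 mm².
A_BC = 897.3 mm².
δ_AB = 37330·574/(419.1·106000) = 0.4823 mm
δ_BC = 9830·314/(897.3·209000) = 0.01646 mm
δ = Σδ_i = 0.4988 mm.

0.499 mm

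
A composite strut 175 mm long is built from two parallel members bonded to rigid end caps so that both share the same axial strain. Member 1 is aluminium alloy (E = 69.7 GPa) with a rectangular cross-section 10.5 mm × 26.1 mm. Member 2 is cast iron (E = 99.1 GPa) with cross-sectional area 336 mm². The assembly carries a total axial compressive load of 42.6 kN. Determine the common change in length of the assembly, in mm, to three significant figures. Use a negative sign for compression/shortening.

-0.142 mm

A_1 = 274.1 mm².
Equal strain + equilibrium ⇒ each member carries load in proportion to AE: A₁E₁ = 19100000 N, A₂E₂ = 33300000 N, ΣAE = 52400000 N.
δ = PL/ΣAE = -42600·175/52400000 = -0.1423 mm.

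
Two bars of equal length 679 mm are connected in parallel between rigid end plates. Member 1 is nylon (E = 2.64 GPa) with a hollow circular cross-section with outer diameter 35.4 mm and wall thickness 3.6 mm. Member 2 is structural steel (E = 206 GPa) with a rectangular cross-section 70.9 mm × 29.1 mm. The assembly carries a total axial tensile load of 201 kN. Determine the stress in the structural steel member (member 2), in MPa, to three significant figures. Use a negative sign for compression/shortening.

97.2 MPa

A_1 = 359.6 mm².
A_2 = 2063 mm².
Equal strain + equilibrium ⇒ each member carries load in proportion to AE: A₁E₁ = 949500 N, A₂E₂ = 425000000 N, ΣAE = 426000000 N.
σ₂ = P·E₂/ΣAE = 201000·206000/426000000 = 97.2 MPa.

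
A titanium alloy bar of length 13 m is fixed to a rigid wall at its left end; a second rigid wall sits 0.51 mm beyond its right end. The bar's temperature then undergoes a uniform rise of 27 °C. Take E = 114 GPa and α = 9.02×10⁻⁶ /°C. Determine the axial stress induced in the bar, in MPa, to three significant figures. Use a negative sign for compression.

-23.3 MPa

Free thermal expansion αLΔT = 9.02e-6 · 13000 · 27 = 3.166 mm.
The walls engage after the gap closes; constrained expansion = 3.166 − 0.51 = 2.656 mm.
The walls impose strain ε = −(2.656)/13000 = -2.0431e-04; σ = Eε = 114000 · -2.0431e-04 = -23.29 MPa.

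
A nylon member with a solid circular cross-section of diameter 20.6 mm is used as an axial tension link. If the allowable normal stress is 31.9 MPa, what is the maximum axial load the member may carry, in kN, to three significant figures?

10.6 kN

A = 333.3 mm².
P_max = σ_allow · A = 31.9 · 333.3 = 10630 N = 10.63 kN.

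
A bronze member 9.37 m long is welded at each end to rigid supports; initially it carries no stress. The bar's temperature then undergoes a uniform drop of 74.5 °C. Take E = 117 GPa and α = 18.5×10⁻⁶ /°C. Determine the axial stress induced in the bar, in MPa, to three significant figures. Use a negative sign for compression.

161 MPa

Free thermal expansion αLΔT = 18.5e-6 · 9370 · -74.5 = -12.91 mm.
The walls impose strain ε = −(-12.91)/9370 = 1.3782e-03; σ = Eε = 117000 · 1.3782e-03 = 161.3 MPa.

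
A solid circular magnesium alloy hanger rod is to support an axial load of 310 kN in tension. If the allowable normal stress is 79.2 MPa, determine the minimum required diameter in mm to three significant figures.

Required area A ≥ P/σ_allow = 310000/79.2 = 3914 mm².
For a solid circular section, d ≥ √(4A/π) = 70.59 mm.

70.6 mm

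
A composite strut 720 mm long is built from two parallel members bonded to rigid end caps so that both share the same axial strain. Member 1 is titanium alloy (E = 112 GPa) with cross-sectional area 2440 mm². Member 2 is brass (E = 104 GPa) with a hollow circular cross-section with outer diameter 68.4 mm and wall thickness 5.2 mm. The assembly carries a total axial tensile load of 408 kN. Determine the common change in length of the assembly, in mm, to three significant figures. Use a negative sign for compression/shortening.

0.772 mm

A_2 = 1032 mm².
Equal strain + equilibrium ⇒ each member carries load in proportion to AE: A₁E₁ = 273300000 N, A₂E₂ = 107400000 N, ΣAE = 380700000 N.
δ = PL/ΣAE = 408000·720/380700000 = 0.7717 mm.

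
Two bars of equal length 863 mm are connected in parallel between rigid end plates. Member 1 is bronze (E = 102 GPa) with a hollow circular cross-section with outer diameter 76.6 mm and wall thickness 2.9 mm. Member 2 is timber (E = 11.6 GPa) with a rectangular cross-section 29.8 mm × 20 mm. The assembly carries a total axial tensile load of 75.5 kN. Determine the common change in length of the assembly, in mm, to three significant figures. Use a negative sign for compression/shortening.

0.864 mm

A_1 = 671.5 mm².
A_2 = 596 mm².
Equal strain + equilibrium ⇒ each member carries load in proportion to AE: A₁E₁ = 68490000 N, A₂E₂ = 6914000 N, ΣAE = 75400000 N.
δ = PL/ΣAE = 75500·863/75400000 = 0.8641 mm.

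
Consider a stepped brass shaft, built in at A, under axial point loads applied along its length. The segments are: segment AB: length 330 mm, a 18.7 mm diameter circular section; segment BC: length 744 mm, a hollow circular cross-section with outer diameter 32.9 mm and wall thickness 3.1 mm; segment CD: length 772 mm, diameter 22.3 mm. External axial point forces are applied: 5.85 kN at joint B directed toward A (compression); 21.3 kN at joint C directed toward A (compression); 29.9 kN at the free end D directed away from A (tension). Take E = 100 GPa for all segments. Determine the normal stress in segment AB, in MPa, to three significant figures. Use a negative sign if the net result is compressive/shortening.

10.0 MPa

Internal axial forces (sectioning from the free end, tension +): N_CD = 29.9 kN, N_BC = 8.6 kN, N_AB = 2.75 kN.
A_AB = 274.6 mm².
σ_AB = N_AB/A_AB = 2750/274.6 = 10.01 MPa.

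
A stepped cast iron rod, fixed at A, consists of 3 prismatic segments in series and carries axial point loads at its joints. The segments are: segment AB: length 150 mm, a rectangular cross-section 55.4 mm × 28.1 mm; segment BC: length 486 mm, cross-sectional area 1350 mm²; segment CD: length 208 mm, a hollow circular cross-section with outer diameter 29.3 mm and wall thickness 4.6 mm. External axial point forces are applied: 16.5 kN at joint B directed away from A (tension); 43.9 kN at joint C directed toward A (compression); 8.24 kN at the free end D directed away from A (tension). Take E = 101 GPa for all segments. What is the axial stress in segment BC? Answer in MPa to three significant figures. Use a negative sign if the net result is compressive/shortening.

Internal axial forces (sectioning from the free end, tension +): N_CD = 8.24 kN, N_BC = -35.66 kN, N_AB = -19.16 kN.
σ_BC = N_BC/A_BC = -35660/1350 = -26.41 MPa.

-26.4 MPa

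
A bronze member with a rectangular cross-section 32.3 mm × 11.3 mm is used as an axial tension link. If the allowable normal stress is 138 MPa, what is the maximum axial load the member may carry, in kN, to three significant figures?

A = 365 mm².
P_max = σ_allow · A = 138 · 365 = 50370 N = 50.37 kN.

50.4 kN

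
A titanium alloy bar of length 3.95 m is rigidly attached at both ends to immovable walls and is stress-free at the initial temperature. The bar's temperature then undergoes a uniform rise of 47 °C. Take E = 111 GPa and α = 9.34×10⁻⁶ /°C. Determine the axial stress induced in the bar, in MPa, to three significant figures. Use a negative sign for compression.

-48.7 MPa

Free thermal expansion αLΔT = 9.34e-6 · 3950 · 47 = 1.734 mm.
The walls impose strain ε = −(1.734)/3950 = -4.3898e-04; σ = Eε = 111000 · -4.3898e-04 = -48.73 MPa.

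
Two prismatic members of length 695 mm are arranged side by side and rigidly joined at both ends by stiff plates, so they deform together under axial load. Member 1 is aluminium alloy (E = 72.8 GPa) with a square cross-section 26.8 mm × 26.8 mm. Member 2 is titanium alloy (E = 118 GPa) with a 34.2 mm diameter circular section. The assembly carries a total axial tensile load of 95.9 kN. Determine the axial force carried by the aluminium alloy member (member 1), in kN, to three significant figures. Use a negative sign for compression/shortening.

A_1 = 718.2 mm².
A_2 = 918.6 mm².
Equal strain + equilibrium ⇒ each member carries load in proportion to AE: A₁E₁ = 52290000 N, A₂E₂ = 108400000 N, ΣAE = 160700000 N.
F₁ = P·A₁E₁/ΣAE = 95900·52290000/160700000 = 31210 N.

31.2 kN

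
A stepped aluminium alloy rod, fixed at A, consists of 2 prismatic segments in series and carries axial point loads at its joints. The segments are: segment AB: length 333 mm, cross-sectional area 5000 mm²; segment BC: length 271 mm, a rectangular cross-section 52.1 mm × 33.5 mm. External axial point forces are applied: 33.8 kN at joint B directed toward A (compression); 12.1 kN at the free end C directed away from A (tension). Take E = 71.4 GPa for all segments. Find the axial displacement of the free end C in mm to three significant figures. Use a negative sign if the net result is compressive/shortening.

0.00607 mm

Internal axial forces (sectioning from the free end, tension +): N_BC = 12.1 kN, N_AB = -21.7 kN.
A_BC = 1745 mm².
δ_AB = -21700·333/(5000·71400) = -0.02024 mm
δ_BC = 12100·271/(1745·71400) = 0.02631 mm
δ = Σδ_i = 0.006072 mm.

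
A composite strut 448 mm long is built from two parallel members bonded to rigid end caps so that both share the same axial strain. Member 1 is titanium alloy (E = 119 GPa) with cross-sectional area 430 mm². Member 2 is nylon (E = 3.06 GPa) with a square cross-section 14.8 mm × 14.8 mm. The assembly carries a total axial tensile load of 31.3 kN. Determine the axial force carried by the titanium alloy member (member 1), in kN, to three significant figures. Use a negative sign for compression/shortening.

30.9 kN

A_2 = 219 mm².
Equal strain + equilibrium ⇒ each member carries load in proportion to AE: A₁E₁ = 51170000 N, A₂E₂ = 670300 N, ΣAE = 51840000 N.
F₁ = P·A₁E₁/ΣAE = 31300·51170000/51840000 = 30900 N.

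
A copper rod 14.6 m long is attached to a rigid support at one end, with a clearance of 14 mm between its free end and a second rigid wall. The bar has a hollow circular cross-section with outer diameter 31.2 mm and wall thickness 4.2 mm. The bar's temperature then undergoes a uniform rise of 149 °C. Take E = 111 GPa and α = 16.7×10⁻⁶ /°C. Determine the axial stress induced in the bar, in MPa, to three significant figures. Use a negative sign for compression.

Free thermal expansion αLΔT = 16.7e-6 · 14600 · 149 = 36.33 mm.
The walls engage after the gap closes; constrained expansion = 36.33 − 14 = 22.33 mm.
The walls impose strain ε = −(22.33)/14600 = -1.5294e-03; σ = Eε = 111000 · -1.5294e-03 = -169.8 MPa.

-170 MPa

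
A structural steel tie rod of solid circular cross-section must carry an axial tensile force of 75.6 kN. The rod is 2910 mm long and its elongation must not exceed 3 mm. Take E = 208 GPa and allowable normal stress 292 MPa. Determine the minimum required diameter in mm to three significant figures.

21.2 mm

Required area A ≥ P/σ_allow = 75600/292 = 258.9 mm².
For a solid circular section, d ≥ √(4A/π) = 18.16 mm.
Elongation limit: A ≥ PL/(Eδ_allow) = 75600·2910/(208000·3) = 352.6 mm² ⇒ d ≥ 21.19 mm.
The elongation limit governs.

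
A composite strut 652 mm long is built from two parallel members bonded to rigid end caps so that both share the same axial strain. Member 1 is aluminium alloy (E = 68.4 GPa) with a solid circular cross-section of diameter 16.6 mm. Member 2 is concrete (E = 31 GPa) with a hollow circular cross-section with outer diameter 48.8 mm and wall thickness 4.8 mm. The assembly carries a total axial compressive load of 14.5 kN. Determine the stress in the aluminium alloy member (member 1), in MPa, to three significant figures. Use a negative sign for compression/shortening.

A_1 = 216.4 mm².
A_2 = 663.5 mm².
Equal strain + equilibrium ⇒ each member carries load in proportion to AE: A₁E₁ = 14800000 N, A₂E₂ = 20570000 N, ΣAE = 35370000 N.
σ₁ = P·E₁/ΣAE = -14500·68400/35370000 = -28.04 MPa.

-28.0 MPa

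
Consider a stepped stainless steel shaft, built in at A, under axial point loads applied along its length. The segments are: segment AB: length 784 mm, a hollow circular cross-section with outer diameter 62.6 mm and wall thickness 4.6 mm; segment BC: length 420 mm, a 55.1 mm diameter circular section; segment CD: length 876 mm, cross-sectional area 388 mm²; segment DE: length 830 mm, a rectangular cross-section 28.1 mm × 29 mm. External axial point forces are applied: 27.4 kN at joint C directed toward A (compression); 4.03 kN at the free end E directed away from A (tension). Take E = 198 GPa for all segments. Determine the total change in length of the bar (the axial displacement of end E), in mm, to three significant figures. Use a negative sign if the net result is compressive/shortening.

Internal axial forces (sectioning from the free end, tension +): N_DE = 4.03 kN, N_CD = 4.03 kN, N_BC = -23.37 kN, N_AB = -23.37 kN.
A_AB = 838.2 mm².
A_BC = 2384 mm².
A_DE = 814.9 mm².
δ_AB = -23370·784/(838.2·198000) = -0.1104 mm
δ_BC = -23370·420/(2384·198000) = -0.02079 mm
δ_CD = 4030·876/(388·198000) = 0.04595 mm
δ_DE = 4030·830/(814.9·198000) = 0.02073 mm
δ = Σδ_i = -0.06451 mm.

-0.0645 mm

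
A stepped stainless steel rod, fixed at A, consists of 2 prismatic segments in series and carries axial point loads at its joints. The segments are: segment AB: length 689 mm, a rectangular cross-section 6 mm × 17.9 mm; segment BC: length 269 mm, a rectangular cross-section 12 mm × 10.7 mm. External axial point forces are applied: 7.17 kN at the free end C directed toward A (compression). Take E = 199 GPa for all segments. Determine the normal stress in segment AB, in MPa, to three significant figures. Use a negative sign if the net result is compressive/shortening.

Internal axial forces (sectioning from the free end, tension +): N_BC = -7.17 kN, N_AB = -7.17 kN.
A_AB = 107.4 mm².
σ_AB = N_AB/A_AB = -7170/107.4 = -66.76 MPa.

-66.8 MPa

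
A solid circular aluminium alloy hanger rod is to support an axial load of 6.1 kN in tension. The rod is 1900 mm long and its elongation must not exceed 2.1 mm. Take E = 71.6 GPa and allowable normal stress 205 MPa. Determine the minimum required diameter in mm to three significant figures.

9.91 mm

Required area A ≥ P/σ_allow = 6100/205 = 29.76 mm².
For a solid circular section, d ≥ √(4A/π) = 6.155 mm.
Elongation limit: A ≥ PL/(Eδ_allow) = 6100·1900/(71600·2.1) = 77.08 mm² ⇒ d ≥ 9.907 mm.
The elongation limit governs.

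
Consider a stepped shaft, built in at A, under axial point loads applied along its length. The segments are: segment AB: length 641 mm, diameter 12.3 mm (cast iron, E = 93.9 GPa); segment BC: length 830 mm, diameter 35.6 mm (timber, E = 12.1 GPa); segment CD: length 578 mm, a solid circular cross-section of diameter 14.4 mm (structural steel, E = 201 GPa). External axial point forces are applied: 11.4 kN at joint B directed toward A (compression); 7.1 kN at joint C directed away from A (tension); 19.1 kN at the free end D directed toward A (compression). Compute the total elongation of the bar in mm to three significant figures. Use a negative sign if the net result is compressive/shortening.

Internal axial forces (sectioning from the free end, tension +): N_CD = -19.1 kN, N_BC = -12 kN, N_AB = -23.4 kN.
A_AB = 118.8 mm².
A_BC = 995.4 mm².
A_CD = 162.9 mm².
δ_AB = -23400·641/(118.8·93900) = -1.344 mm
δ_BC = -12000·830/(995.4·12100) = -0.827 mm
δ_CD = -19100·578/(162.9·201000) = -0.3372 mm
δ = Σδ_i = -2.509 mm.

-2.51 mm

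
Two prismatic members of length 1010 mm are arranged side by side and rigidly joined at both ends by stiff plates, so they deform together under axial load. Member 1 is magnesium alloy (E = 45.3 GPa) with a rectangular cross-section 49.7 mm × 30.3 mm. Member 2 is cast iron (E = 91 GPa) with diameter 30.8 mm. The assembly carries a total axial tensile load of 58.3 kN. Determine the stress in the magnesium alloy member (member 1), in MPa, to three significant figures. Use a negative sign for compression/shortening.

19.4 MPa

A_1 = 1506 mm².
A_2 = 745.1 mm².
Equal strain + equilibrium ⇒ each member carries load in proportion to AE: A₁E₁ = 68220000 N, A₂E₂ = 67800000 N, ΣAE = 136000000 N.
σ₁ = P·E₁/ΣAE = 58300·45300/136000000 = 19.42 MPa.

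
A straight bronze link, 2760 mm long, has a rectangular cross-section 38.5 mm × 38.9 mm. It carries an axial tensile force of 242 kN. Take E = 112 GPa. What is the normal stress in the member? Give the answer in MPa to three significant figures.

162 MPa

A = 1498 mm².
σ = N/A = 242000/1498 = 161.6 MPa.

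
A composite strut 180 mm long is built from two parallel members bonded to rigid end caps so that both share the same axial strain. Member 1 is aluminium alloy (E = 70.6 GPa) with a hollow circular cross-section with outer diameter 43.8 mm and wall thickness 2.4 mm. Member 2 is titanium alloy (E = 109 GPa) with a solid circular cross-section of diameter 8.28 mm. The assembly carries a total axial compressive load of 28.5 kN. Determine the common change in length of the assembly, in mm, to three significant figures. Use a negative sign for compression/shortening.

A_1 = 312.1 mm².
A_2 = 53.85 mm².
Equal strain + equilibrium ⇒ each member carries load in proportion to AE: A₁E₁ = 22040000 N, A₂E₂ = 5869000 N, ΣAE = 27910000 N.
δ = PL/ΣAE = -28500·180/27910000 = -0.1838 mm.

-0.184 mm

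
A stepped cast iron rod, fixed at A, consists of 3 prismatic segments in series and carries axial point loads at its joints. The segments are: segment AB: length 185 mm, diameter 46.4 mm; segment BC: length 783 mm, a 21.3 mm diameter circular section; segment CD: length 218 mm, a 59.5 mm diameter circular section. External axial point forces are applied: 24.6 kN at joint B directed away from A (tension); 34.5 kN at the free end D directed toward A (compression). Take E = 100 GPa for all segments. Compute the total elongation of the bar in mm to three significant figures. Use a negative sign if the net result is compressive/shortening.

-0.796 mm

Internal axial forces (sectioning from the free end, tension +): N_CD = -34.5 kN, N_BC = -34.5 kN, N_AB = -9.9 kN.
A_AB = 1691 mm².
A_BC = 356.3 mm².
A_CD = 2781 mm².
δ_AB = -9900·185/(1691·100000) = -0.01083 mm
δ_BC = -34500·783/(356.3·100000) = -0.7581 mm
δ_CD = -34500·218/(2781·100000) = -0.02705 mm
δ = Σδ_i = -0.796 mm.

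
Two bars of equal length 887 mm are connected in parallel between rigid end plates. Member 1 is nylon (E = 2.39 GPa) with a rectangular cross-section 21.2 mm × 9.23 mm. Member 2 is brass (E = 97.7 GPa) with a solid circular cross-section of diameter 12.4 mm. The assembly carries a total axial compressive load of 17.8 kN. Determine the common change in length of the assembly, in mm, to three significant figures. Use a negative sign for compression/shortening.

A_1 = 195.7 mm².
A_2 = 120.8 mm².
Equal strain + equilibrium ⇒ each member carries load in proportion to AE: A₁E₁ = 467700 N, A₂E₂ = 11800000 N, ΣAE = 12270000 N.
δ = PL/ΣAE = -17800·887/12270000 = -1.287 mm.

-1.29 mm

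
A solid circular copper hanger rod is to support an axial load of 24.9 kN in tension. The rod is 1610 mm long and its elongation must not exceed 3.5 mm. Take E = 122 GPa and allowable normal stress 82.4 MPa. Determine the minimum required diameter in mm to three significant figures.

Required area A ≥ P/σ_allow = 24900/82.4 = 302.2 mm².
For a solid circular section, d ≥ √(4A/π) = 19.62 mm.
Elongation limit: A ≥ PL/(Eδ_allow) = 24900·1610/(122000·3.5) = 93.89 mm² ⇒ d ≥ 10.93 mm.
The stress limit governs.

19.6 mm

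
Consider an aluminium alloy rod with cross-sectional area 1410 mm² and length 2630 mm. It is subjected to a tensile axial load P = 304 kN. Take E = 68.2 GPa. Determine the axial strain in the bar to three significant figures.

0.00316

σ = N/A = 215.6 MPa; ε = σ/E = 215.6/68200 = 3.161e-03.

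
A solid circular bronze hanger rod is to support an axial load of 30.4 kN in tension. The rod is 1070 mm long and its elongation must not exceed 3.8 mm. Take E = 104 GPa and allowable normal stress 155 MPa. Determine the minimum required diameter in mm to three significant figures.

15.8 mm

Required area A ≥ P/σ_allow = 30400/155 = 196.1 mm².
For a solid circular section, d ≥ √(4A/π) = 15.8 mm.
Elongation limit: A ≥ PL/(Eδ_allow) = 30400·1070/(104000·3.8) = 82.31 mm² ⇒ d ≥ 10.24 mm.
The stress limit governs.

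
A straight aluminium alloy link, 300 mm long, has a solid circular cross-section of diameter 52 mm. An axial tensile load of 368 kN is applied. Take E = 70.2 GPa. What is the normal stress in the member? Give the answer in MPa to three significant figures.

173 MPa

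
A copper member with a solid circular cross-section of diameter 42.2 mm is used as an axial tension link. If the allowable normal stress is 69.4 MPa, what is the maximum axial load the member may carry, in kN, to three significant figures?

A = 1399 mm².
P_max = σ_allow · A = 69.4 · 1399 = 97070 N = 97.07 kN.

97.1 kN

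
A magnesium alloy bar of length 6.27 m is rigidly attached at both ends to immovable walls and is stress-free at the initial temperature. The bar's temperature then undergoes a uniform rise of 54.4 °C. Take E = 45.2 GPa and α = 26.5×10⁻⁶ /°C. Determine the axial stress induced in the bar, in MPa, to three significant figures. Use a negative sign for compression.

-65.2 MPa

Free thermal expansion αLΔT = 26.5e-6 · 6270 · 54.4 = 9.039 mm.
The walls impose strain ε = −(9.039)/6270 = -1.4416e-03; σ = Eε = 45200 · -1.4416e-03 = -65.16 MPa.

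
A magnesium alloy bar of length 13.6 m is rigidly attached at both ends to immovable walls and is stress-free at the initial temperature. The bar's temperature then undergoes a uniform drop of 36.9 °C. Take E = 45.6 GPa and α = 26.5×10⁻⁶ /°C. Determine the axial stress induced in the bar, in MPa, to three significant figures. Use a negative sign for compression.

44.6 MPa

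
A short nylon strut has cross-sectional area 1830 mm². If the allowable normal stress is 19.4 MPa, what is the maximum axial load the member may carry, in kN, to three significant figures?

35.5 kN

P_max = σ_allow · A = 19.4 · 1830 = 35500 N = 35.5 kN.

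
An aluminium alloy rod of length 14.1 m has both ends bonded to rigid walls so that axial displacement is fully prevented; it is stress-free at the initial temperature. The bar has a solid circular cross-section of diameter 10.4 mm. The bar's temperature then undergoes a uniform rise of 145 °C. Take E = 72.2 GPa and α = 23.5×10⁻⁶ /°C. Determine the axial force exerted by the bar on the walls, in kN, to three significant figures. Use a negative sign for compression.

-20.9 kN

Free thermal expansion αLΔT = 23.5e-6 · 14100 · 145 = 48.05 mm.
The walls impose strain ε = −(48.05)/14100 = -3.4075e-03; σ = Eε = 72200 · -3.4075e-03 = -246 MPa.
Wall reaction R = σ·A = -246·84.95 = -20900 N = -20.9 kN.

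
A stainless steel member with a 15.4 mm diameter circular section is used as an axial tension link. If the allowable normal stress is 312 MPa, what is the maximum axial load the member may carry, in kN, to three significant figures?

58.1 kN

A = 186.3 mm².
P_max = σ_allow · A = 312 · 186.3 = 58110 N = 58.11 kN.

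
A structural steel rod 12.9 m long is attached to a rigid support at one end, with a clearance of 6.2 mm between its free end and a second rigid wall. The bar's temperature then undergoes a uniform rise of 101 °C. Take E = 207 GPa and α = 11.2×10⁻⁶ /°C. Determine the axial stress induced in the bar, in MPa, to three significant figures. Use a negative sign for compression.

-135 MPa

Free thermal expansion αLΔT = 11.2e-6 · 12900 · 101 = 14.59 mm.
The walls engage after the gap closes; constrained expansion = 14.59 − 6.2 = 8.392 mm.
The walls impose strain ε = −(8.392)/12900 = -6.5058e-04; σ = Eε = 207000 · -6.5058e-04 = -134.7 MPa.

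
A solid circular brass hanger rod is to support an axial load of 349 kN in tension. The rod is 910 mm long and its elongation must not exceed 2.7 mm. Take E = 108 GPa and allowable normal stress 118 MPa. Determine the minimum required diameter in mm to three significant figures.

61.4 mm

Required area A ≥ P/σ_allow = 349000/118 = 2958 mm².
For a solid circular section, d ≥ √(4A/π) = 61.37 mm.
Elongation limit: A ≥ PL/(Eδ_allow) = 349000·910/(108000·2.7) = 1089 mm² ⇒ d ≥ 37.24 mm.
The stress limit governs.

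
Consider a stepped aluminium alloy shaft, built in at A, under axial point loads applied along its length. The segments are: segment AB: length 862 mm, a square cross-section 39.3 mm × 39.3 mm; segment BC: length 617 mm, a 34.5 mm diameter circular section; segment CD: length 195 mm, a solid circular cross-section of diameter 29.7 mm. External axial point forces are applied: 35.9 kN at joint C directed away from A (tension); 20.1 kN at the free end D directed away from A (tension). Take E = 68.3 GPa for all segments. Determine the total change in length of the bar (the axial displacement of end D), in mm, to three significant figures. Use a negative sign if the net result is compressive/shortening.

1.08 mm

Internal axial forces (sectioning from the free end, tension +): N_CD = 20.1 kN, N_BC = 56 kN, N_AB = 56 kN.
A_AB = 1544 mm².
A_BC = 934.8 mm².
A_CD = 692.8 mm².
δ_AB = 56000·862/(1544·68300) = 0.4576 mm
δ_BC = 56000·617/(934.8·68300) = 0.5412 mm
δ_CD = 20100·195/(692.8·68300) = 0.08283 mm
δ = Σδ_i = 1.082 mm.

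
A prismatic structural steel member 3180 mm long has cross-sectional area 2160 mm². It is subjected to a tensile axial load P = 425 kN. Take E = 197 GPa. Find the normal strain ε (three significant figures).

9.99e-04

σ = N/A = 196.8 MPa; ε = σ/E = 196.8/197000 = 9.988e-04.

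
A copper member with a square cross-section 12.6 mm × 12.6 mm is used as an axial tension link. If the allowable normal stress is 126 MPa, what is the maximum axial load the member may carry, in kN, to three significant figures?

20.0 kN

A = 158.8 mm².
P_max = σ_allow · A = 126 · 158.8 = 20000 N = 20 kN.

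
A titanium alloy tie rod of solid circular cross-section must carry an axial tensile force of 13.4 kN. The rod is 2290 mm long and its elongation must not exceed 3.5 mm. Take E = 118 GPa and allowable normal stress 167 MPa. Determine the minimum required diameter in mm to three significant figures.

10.1 mm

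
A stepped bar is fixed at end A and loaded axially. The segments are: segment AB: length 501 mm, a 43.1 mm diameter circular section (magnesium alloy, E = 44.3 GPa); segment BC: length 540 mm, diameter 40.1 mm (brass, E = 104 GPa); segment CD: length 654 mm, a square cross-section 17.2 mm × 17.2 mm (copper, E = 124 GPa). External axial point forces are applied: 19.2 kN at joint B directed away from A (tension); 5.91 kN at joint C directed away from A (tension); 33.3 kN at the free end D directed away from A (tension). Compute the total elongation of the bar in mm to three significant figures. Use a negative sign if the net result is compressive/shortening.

Internal axial forces (sectioning from the free end, tension +): N_CD = 33.3 kN, N_BC = 39.21 kN, N_AB = 58.41 kN.
A_AB = 1459 mm².
A_BC = 1263 mm².
A_CD = 295.8 mm².
δ_AB = 58410·501/(1459·44300) = 0.4528 mm
δ_BC = 39210·540/(1263·104000) = 0.1612 mm
δ_CD = 33300·654/(295.8·124000) = 0.5937 mm
δ = Σδ_i = 1.208 mm.

1.21 mm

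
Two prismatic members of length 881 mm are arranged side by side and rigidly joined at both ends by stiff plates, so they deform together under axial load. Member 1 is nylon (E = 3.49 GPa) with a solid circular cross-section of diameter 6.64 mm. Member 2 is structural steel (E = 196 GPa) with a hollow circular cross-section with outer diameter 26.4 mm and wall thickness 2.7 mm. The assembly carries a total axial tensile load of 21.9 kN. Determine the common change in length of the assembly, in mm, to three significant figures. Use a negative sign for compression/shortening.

A_1 = 34.63 mm².
A_2 = 201 mm².
Equal strain + equilibrium ⇒ each member carries load in proportion to AE: A₁E₁ = 120900 N, A₂E₂ = 39400000 N, ΣAE = 39520000 N.
δ = PL/ΣAE = 21900·881/39520000 = 0.4882 mm.

0.488 mm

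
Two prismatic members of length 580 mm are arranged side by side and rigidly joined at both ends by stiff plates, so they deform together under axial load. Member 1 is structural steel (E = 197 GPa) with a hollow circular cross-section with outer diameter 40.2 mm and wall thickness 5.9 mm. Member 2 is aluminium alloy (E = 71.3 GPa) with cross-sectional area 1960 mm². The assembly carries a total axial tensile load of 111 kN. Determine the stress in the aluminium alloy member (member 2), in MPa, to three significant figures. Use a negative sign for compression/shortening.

A_1 = 635.8 mm².
Equal strain + equilibrium ⇒ each member carries load in proportion to AE: A₁E₁ = 125200000 N, A₂E₂ = 139700000 N, ΣAE = 265000000 N.
σ₂ = P·E₂/ΣAE = 111000·71300/265000000 = 29.87 MPa.

29.9 MPa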